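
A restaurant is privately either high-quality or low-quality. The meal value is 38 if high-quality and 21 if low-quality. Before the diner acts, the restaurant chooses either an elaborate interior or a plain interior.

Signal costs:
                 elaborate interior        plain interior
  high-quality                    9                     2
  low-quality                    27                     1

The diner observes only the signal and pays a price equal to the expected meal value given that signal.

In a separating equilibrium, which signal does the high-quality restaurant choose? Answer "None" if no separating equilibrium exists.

elaborate interior

Try high-quality → elaborate interior, low-quality → plain interior:
  If types separate, elaborate interior earns payment 38 and plain interior earns 21.
  High-quality: elaborate interior gives 38 − 9 = 29; plain interior gives 21 − 2 = 19. No deviation. ✓
  Low-quality: plain interior gives 21 − 1 = 20; elaborate interior gives 38 − 27 = 11. No deviation. ✓
Both hold — the high-quality type sends elaborate interior.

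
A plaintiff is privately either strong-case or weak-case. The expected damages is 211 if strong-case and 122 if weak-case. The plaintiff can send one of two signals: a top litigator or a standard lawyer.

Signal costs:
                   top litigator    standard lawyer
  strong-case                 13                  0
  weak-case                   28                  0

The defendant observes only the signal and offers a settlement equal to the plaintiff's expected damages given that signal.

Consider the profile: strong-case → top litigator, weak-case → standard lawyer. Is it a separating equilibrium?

No

If types separate, top litigator earns payment 211 and standard lawyer earns 122.
Strong-case: top litigator gives 211 − 13 = 198; standard lawyer gives 122 − 0 = 122. No deviation. ✓
Weak-case: standard lawyer gives 122 − 0 = 122; top litigator gives 211 − 28 = 183. Would deviate. ✗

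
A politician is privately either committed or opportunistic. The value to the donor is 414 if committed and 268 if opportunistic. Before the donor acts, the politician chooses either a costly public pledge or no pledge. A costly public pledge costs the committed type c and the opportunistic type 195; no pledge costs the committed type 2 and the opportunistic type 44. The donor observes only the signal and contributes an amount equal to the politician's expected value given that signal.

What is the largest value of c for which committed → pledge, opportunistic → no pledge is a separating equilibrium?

Under separation: pledge → committed (pays 414); no pledge → opportunistic (pays 268).
Opportunistic: 268 − 44 = 224 ≥ 414 − 195 = 219. Holds regardless of c. ✓
Committed: 414 − c ≥ 268 − 2, so c ≤ 414 − 266 = 148.

148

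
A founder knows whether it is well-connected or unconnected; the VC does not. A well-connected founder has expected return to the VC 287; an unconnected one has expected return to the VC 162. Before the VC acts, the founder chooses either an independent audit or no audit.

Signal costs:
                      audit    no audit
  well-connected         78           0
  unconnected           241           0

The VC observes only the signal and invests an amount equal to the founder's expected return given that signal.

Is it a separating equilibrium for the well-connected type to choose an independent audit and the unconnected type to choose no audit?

If types separate, audit earns payment 287 and no audit earns 162.
Well-connected: audit gives 287 − 78 = 209; no audit gives 162 − 0 = 162. No deviation. ✓
Unconnected: no audit gives 162 − 0 = 162; audit gives 287 − 241 = 46. No deviation. ✓
Both incentive constraints hold.

Yes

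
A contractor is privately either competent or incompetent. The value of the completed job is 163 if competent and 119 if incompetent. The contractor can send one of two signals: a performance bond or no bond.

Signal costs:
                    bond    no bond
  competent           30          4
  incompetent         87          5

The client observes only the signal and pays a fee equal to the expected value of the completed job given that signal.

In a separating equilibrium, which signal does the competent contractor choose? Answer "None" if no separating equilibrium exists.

Try competent → bond, incompetent → no bond:
  If types separate, bond earns payment 163 and no bond earns 119.
  Competent: bond gives 163 − 30 = 133; no bond gives 119 − 4 = 115. No deviation. ✓
  Incompetent: no bond gives 119 − 5 = 114; bond gives 163 − 87 = 76. No deviation. ✓
Both hold — the competent type sends bond.

bond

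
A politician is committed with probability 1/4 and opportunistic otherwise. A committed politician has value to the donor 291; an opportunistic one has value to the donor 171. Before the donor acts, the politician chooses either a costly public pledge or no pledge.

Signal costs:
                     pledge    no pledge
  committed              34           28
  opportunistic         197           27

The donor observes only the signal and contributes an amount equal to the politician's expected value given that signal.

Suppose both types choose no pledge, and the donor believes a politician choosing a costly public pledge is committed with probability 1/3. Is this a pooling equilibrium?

At the pooled signal (no pledge) the donor holds the prior 1/4 and pays 1/4·291 + 3/4·171 = 201. Off-path (pledge) belief 1/3 gives 1/3·291 + 2/3·171 = 211.
Committed: no pledge gives 201 − 28 = 173; pledge gives 211 − 34 = 177. Deviates. ✗
Opportunistic: no pledge gives 201 − 27 = 174; pledge gives 211 − 197 = 14. Stays. ✓

No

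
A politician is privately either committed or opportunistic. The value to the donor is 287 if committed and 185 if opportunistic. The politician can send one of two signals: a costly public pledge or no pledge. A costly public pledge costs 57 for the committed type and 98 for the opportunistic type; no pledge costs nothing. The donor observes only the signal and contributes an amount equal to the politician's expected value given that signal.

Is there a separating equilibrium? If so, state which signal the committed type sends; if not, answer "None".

None

Try committed → pledge, opportunistic → no pledge:
  If types separate, pledge earns payment 287 and no pledge earns 185.
  Committed: pledge gives 287 − 57 = 230; no pledge gives 185 − 0 = 185. No deviation. ✓
  Opportunistic: no pledge gives 185 − 0 = 185; pledge gives 287 − 98 = 189. Would deviate. ✗
Try committed → no pledge, opportunistic → pledge:
  If types separate, no pledge earns payment 287 and pledge earns 185.
  Committed: no pledge gives 287 − 0 = 287; pledge gives 185 − 57 = 128. No deviation. ✓
  Opportunistic: pledge gives 185 − 98 = 87; no pledge gives 287 − 0 = 287. Would deviate. ✗
Neither assignment is incentive-compatible.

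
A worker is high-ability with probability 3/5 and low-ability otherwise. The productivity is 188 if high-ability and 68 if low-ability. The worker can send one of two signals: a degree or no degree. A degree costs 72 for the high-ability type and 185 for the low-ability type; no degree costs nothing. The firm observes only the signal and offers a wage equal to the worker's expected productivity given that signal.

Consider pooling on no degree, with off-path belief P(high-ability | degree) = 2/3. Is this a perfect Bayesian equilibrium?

Yes

On the equilibrium path (no degree) the firm holds the prior 3/5 and pays 3/5·188 + 2/5·68 = 140. Off-path (degree) belief 2/3 gives 2/3·188 + 1/3·68 = 148.
High-ability: no degree gives 140 − 0 = 140; degree gives 148 − 72 = 76. Stays. ✓
Low-ability: no degree gives 140 − 0 = 140; degree gives 148 − 185 = -37. Stays. ✓
Beliefs are Bayes-consistent on-path and both types best-respond.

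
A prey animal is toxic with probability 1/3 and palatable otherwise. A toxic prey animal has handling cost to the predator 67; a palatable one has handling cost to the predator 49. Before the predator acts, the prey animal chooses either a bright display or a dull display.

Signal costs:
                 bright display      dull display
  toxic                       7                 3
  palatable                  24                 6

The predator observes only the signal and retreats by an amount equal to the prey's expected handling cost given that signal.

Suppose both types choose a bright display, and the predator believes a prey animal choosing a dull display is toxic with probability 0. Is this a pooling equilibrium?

On the equilibrium path (bright display) the predator holds the prior 1/3 and pays 1/3·67 + 2/3·49 = 55. Off-path (dull display) belief 0 gives 0·67 + 1·49 = 49.
Toxic: bright display gives 55 − 7 = 48; dull display gives 49 − 3 = 46. Stays. ✓
Palatable: bright display gives 55 − 24 = 31; dull display gives 49 − 6 = 43. Deviates. ✗

No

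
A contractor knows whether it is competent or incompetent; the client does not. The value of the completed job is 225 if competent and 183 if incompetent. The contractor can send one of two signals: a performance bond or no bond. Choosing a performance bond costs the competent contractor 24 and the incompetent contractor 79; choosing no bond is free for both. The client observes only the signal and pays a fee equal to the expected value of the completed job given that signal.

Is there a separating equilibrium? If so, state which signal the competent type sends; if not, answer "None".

bond

Try competent → bond, incompetent → no bond:
  Under separation the client infers type exactly: bond → competent (pays 225), no bond → incompetent (pays 183).
  Competent: bond gives 225 − 24 = 201; no bond gives 183 − 0 = 183. No deviation. ✓
  Incompetent: no bond gives 183 − 0 = 183; bond gives 225 − 79 = 146. No deviation. ✓
Both hold — the competent type sends bond.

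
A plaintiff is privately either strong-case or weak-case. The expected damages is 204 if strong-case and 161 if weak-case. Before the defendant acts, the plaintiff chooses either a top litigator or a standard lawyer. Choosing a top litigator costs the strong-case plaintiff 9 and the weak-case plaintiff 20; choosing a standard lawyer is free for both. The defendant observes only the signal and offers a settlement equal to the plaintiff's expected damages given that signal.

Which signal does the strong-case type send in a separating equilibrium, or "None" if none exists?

Try strong-case → top litigator, weak-case → standard lawyer:
  Under separation the defendant infers type exactly: top litigator → strong-case (pays 204), standard lawyer → weak-case (pays 161).
  Strong-case: top litigator gives 204 − 9 = 195; standard lawyer gives 161 − 0 = 161. No deviation. ✓
  Weak-case: standard lawyer gives 161 − 0 = 161; top litigator gives 204 − 20 = 184. Would deviate. ✗
Try strong-case → standard lawyer, weak-case → top litigator:
  Under separation the defendant infers type exactly: standard lawyer → strong-case (pays 204), top litigator → weak-case (pays 161).
  Strong-case: standard lawyer gives 204 − 0 = 204; top litigator gives 161 − 9 = 152. No deviation. ✓
  Weak-case: top litigator gives 161 − 20 = 141; standard lawyer gives 204 − 0 = 204. Would deviate. ✗
Neither assignment is incentive-compatible.

None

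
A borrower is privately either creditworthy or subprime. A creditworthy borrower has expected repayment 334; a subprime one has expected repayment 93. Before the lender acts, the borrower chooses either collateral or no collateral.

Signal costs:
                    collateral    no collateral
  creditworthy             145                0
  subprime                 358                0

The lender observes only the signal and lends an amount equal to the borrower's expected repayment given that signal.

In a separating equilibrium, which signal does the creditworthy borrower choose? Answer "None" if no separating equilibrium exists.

collateral

Try creditworthy → collateral, subprime → no collateral:
  Under separation the lender infers type exactly: collateral → creditworthy (pays 334), no collateral → subprime (pays 93).
  Creditworthy: collateral gives 334 − 145 = 189; no collateral gives 93 − 0 = 93. No deviation. ✓
  Subprime: no collateral gives 93 − 0 = 93; collateral gives 334 − 358 = -24. No deviation. ✓
Both hold — the creditworthy type sends collateral.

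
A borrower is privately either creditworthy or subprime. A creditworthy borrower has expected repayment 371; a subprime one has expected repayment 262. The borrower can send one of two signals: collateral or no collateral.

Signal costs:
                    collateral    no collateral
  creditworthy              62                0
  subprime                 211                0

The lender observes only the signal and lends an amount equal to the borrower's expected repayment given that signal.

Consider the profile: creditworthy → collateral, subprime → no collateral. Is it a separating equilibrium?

Yes

If types separate, collateral earns payment 371 and no collateral earns 262.
Creditworthy: collateral gives 371 − 62 = 309; no collateral gives 262 − 0 = 262. No deviation. ✓
Subprime: no collateral gives 262 − 0 = 262; collateral gives 371 − 211 = 160. No deviation. ✓
Both incentive constraints hold.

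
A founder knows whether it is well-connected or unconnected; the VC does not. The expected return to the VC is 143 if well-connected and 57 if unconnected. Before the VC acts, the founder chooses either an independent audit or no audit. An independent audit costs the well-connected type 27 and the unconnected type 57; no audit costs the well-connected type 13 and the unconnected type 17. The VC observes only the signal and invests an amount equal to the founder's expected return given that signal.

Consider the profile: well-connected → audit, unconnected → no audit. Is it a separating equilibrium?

No

If types separate, audit earns payment 143 and no audit earns 57.
Well-connected: audit gives 143 − 27 = 116; no audit gives 57 − 13 = 44. No deviation. ✓
Unconnected: no audit gives 57 − 17 = 40; audit gives 143 − 57 = 86. Would deviate. ✗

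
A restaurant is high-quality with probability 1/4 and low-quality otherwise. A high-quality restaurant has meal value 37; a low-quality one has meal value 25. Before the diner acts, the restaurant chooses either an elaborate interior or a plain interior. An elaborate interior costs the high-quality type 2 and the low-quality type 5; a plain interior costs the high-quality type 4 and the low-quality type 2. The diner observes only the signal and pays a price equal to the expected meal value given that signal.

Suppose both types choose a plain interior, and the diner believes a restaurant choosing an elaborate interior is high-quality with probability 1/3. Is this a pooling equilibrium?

No

On the equilibrium path (plain interior) the diner holds the prior 1/4 and pays 1/4·37 + 3/4·25 = 28. Off-path (elaborate interior) belief 1/3 gives 1/3·37 + 2/3·25 = 29.
High-quality: plain interior gives 28 − 4 = 24; elaborate interior gives 29 − 2 = 27. Deviates. ✗
Low-quality: plain interior gives 28 − 2 = 26; elaborate interior gives 29 − 5 = 24. Stays. ✓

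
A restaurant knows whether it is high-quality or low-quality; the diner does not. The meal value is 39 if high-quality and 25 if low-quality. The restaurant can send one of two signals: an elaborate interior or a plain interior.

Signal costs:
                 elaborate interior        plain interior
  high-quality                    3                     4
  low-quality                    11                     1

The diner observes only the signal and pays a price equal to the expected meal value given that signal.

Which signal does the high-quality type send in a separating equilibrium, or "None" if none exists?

Try high-quality → elaborate interior, low-quality → plain interior:
  If types separate, elaborate interior earns payment 39 and plain interior earns 25.
  High-quality: elaborate interior gives 39 − 3 = 36; plain interior gives 25 − 4 = 21. No deviation. ✓
  Low-quality: plain interior gives 25 − 1 = 24; elaborate interior gives 39 − 11 = 28. Would deviate. ✗
Try high-quality → plain interior, low-quality → elaborate interior:
  If types separate, plain interior earns payment 39 and elaborate interior earns 25.
  High-quality: plain interior gives 39 − 4 = 35; elaborate interior gives 25 − 3 = 22. No deviation. ✓
  Low-quality: elaborate interior gives 25 − 11 = 14; plain interior gives 39 − 1 = 38. Would deviate. ✗
Neither assignment is incentive-compatible.

None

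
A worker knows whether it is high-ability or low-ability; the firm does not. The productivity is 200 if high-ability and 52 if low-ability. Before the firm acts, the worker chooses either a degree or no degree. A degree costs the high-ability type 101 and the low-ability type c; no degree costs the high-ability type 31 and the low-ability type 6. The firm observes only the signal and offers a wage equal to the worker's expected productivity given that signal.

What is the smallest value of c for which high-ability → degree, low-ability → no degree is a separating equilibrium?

Under separation: degree → high-ability (pays 200); no degree → low-ability (pays 52).
High-ability: 200 − 101 = 99 ≥ 52 − 31 = 21. Holds regardless of c. ✓
Low-ability: 52 − 6 ≥ 200 − c, so c ≥ 200 − 46 = 154.

154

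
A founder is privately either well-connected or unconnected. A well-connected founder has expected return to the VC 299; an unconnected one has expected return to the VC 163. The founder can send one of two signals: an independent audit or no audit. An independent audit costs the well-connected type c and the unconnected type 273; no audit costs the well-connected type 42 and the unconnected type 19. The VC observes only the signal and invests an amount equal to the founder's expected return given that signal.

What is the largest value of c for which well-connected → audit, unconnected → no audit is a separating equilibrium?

Under separation: audit → well-connected (pays 299); no audit → unconnected (pays 163).
Unconnected: 163 − 19 = 144 ≥ 299 − 273 = 26. Holds regardless of c. ✓
Well-connected: 299 − c ≥ 163 − 42, so c ≤ 299 − 121 = 178.

178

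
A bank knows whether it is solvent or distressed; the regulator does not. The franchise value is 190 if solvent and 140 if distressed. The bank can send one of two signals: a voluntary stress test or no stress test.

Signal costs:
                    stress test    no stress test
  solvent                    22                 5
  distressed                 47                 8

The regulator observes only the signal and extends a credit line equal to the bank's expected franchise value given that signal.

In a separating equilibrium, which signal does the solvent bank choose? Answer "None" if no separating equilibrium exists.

None

Try solvent → stress test, distressed → no stress test:
  If types separate, stress test earns payment 190 and no stress test earns 140.
  Solvent: stress test gives 190 − 22 = 168; no stress test gives 140 − 5 = 135. No deviation. ✓
  Distressed: no stress test gives 140 − 8 = 132; stress test gives 190 − 47 = 143. Would deviate. ✗
Try solvent → no stress test, distressed → stress test:
  If types separate, no stress test earns payment 190 and stress test earns 140.
  Solvent: no stress test gives 190 − 5 = 185; stress test gives 140 − 22 = 118. No deviation. ✓
  Distressed: stress test gives 140 − 47 = 93; no stress test gives 190 − 8 = 182. Would deviate. ✗
Neither assignment is incentive-compatible.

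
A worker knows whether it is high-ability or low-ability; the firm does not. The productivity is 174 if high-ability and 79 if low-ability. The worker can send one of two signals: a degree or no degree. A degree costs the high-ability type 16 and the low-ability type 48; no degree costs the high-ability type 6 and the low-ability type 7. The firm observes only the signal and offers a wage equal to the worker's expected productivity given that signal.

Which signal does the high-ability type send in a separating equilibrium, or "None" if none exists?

Try high-ability → degree, low-ability → no degree:
  Under separation the firm infers type exactly: degree → high-ability (pays 174), no degree → low-ability (pays 79).
  High-ability: degree gives 174 − 16 = 158; no degree gives 79 − 6 = 73. No deviation. ✓
  Low-ability: no degree gives 79 − 7 = 72; degree gives 174 − 48 = 126. Would deviate. ✗
Try high-ability → no degree, low-ability → degree:
  Under separation the firm infers type exactly: no degree → high-ability (pays 174), degree → low-ability (pays 79).
  High-ability: no degree gives 174 − 6 = 168; degree gives 79 − 16 = 63. No deviation. ✓
  Low-ability: degree gives 79 − 48 = 31; no degree gives 174 − 7 = 167. Would deviate. ✗
Neither assignment is incentive-compatible.

None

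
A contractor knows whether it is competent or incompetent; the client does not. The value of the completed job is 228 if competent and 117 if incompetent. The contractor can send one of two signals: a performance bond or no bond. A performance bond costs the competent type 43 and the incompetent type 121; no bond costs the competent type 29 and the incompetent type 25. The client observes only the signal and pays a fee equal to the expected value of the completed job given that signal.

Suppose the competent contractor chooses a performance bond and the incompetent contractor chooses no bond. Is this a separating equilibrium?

If types separate, bond earns payment 228 and no bond earns 117.
Competent: bond gives 228 − 43 = 185; no bond gives 117 − 29 = 88. No deviation. ✓
Incompetent: no bond gives 117 − 25 = 92; bond gives 228 − 121 = 107. Would deviate. ✗

No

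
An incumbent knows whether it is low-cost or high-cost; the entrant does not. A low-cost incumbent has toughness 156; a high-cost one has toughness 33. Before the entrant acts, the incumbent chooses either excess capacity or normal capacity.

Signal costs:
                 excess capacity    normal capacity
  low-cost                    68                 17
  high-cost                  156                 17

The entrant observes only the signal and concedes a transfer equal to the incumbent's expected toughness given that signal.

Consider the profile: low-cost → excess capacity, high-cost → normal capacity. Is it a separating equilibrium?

Yes

Under separation the entrant infers type exactly: excess capacity → low-cost (pays 156), normal capacity → high-cost (pays 33).
Low-cost: excess capacity gives 156 − 68 = 88; normal capacity gives 33 − 17 = 16. No deviation. ✓
High-cost: normal capacity gives 33 − 17 = 16; excess capacity gives 156 − 156 = 0. No deviation. ✓
Both incentive constraints hold.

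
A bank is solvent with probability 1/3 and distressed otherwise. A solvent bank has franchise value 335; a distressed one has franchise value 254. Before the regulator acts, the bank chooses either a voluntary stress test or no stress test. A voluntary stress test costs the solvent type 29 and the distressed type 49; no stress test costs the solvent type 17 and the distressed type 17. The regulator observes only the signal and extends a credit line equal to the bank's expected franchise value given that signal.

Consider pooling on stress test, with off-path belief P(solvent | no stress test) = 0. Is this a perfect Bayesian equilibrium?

No

On the equilibrium path (stress test) the regulator holds the prior 1/3 and pays 1/3·335 + 2/3·254 = 281. Off-path (no stress test) belief 0 gives 0·335 + 1·254 = 254.
Solvent: stress test gives 281 − 29 = 252; no stress test gives 254 − 17 = 237. Stays. ✓
Distressed: stress test gives 281 − 49 = 232; no stress test gives 254 − 17 = 237. Deviates. ✗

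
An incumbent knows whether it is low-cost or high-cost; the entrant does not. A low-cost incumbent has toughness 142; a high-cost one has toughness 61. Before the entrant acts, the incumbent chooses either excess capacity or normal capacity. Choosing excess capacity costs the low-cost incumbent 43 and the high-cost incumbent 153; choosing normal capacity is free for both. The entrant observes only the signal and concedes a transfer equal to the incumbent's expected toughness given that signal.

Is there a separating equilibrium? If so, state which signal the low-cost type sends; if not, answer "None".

excess capacity

Try low-cost → excess capacity, high-cost → normal capacity:
  Under separation the entrant infers type exactly: excess capacity → low-cost (pays 142), normal capacity → high-cost (pays 61).
  Low-cost: excess capacity gives 142 − 43 = 99; normal capacity gives 61 − 0 = 61. No deviation. ✓
  High-cost: normal capacity gives 61 − 0 = 61; excess capacity gives 142 − 153 = -11. No deviation. ✓
Both hold — the low-cost type sends excess capacity.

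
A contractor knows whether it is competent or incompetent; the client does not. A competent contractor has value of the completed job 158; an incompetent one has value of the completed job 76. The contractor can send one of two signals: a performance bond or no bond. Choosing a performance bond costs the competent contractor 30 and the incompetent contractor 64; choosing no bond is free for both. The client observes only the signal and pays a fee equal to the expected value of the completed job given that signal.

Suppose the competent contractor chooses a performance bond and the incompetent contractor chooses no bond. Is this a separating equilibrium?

Under separation the client infers type exactly: bond → competent (pays 158), no bond → incompetent (pays 76).
Competent: bond gives 158 − 30 = 128; no bond gives 76 − 0 = 76. No deviation. ✓
Incompetent: no bond gives 76 − 0 = 76; bond gives 158 − 64 = 94. Would deviate. ✗

No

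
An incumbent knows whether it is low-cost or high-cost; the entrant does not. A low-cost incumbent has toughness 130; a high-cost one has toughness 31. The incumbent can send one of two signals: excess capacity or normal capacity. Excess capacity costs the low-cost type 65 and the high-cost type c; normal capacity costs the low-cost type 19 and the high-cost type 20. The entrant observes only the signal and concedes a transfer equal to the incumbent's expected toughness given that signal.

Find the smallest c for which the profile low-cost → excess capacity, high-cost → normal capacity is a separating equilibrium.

119

Under separation: excess capacity → low-cost (pays 130); normal capacity → high-cost (pays 31).
Low-cost: 130 − 65 = 65 ≥ 31 − 19 = 12. Holds regardless of c. ✓
High-cost: 31 − 20 ≥ 130 − c, so c ≥ 130 − 11 = 119.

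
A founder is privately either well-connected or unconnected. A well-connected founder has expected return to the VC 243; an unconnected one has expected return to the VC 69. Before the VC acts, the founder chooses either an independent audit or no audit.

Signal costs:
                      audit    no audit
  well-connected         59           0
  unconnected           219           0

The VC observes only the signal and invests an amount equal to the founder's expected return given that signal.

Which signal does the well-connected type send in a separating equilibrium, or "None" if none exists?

Try well-connected → audit, unconnected → no audit:
  Under separation the VC infers type exactly: audit → well-connected (pays 243), no audit → unconnected (pays 69).
  Well-connected: audit gives 243 − 59 = 184; no audit gives 69 − 0 = 69. No deviation. ✓
  Unconnected: no audit gives 69 − 0 = 69; audit gives 243 − 219 = 24. No deviation. ✓
Both hold — the well-connected type sends audit.

audit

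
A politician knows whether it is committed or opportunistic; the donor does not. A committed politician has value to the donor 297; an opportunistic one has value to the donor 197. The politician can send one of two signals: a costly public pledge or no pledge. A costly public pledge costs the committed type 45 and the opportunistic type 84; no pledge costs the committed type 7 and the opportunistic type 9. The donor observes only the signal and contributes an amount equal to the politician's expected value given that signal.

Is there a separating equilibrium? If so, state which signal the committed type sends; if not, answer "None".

Try committed → pledge, opportunistic → no pledge:
  Under separation the donor infers type exactly: pledge → committed (pays 297), no pledge → opportunistic (pays 197).
  Committed: pledge gives 297 − 45 = 252; no pledge gives 197 − 7 = 190. No deviation. ✓
  Opportunistic: no pledge gives 197 − 9 = 188; pledge gives 297 − 84 = 213. Would deviate. ✗
Try committed → no pledge, opportunistic → pledge:
  Under separation the donor infers type exactly: no pledge → committed (pays 297), pledge → opportunistic (pays 197).
  Committed: no pledge gives 297 − 7 = 290; pledge gives 197 − 45 = 152. No deviation. ✓
  Opportunistic: pledge gives 197 − 84 = 113; no pledge gives 297 − 9 = 288. Would deviate. ✗
Neither assignment is incentive-compatible.

None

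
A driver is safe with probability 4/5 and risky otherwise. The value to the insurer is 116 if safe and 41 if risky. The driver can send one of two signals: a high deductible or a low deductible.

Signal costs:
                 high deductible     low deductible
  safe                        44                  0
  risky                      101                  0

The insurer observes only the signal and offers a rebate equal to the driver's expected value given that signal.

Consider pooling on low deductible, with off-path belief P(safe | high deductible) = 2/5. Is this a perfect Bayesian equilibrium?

At the pooled signal (low deductible) the insurer holds the prior 4/5 and pays 4/5·116 + 1/5·41 = 101. Off-path (high deductible) belief 2/5 gives 2/5·116 + 3/5·41 = 71.
Safe: low deductible gives 101 − 0 = 101; high deductible gives 71 − 44 = 27. Stays. ✓
Risky: low deductible gives 101 − 0 = 101; high deductible gives 71 − 101 = -30. Stays. ✓

Yes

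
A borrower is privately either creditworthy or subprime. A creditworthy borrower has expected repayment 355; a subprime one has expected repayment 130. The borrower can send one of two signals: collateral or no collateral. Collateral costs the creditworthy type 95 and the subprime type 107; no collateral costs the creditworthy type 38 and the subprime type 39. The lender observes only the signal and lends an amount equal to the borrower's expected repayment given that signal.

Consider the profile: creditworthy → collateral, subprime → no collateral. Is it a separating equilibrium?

If types separate, collateral earns payment 355 and no collateral earns 130.
Creditworthy: collateral gives 355 − 95 = 260; no collateral gives 130 − 38 = 92. No deviation. ✓
Subprime: no collateral gives 130 − 39 = 91; collateral gives 355 − 107 = 248. Would deviate. ✗

No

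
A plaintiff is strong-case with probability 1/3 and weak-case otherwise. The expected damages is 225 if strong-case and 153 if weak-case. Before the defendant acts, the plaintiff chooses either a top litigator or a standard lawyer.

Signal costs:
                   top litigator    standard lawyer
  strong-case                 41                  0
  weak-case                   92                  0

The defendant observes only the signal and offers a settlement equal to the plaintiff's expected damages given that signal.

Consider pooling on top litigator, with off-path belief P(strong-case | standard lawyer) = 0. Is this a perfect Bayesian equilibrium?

On the equilibrium path (top litigator) the defendant holds the prior 1/3 and pays 1/3·225 + 2/3·153 = 177. Off-path (standard lawyer) belief 0 gives 0·225 + 1·153 = 153.
Strong-case: top litigator gives 177 − 41 = 136; standard lawyer gives 153 − 0 = 153. Deviates. ✗
Weak-case: top litigator gives 177 − 92 = 85; standard lawyer gives 153 − 0 = 153. Deviates. ✗

No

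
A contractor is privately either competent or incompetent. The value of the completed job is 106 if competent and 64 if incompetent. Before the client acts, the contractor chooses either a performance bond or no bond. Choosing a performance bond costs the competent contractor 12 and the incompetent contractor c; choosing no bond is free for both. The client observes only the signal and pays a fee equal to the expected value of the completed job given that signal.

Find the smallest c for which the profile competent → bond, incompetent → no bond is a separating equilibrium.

Under separation: bond → competent (pays 106); no bond → incompetent (pays 64).
Competent: 106 − 12 = 94 ≥ 64 − 0 = 64. Holds regardless of c. ✓
Incompetent: 64 − 0 ≥ 106 − c, so c ≥ 106 − 64 = 42.

42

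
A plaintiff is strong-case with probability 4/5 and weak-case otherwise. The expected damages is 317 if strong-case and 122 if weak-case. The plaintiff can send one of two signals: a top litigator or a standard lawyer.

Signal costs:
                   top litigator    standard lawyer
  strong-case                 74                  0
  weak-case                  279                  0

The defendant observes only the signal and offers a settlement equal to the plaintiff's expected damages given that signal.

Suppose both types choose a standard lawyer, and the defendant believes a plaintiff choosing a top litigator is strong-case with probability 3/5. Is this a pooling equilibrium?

Yes

On the equilibrium path (standard lawyer) the defendant holds the prior 4/5 and pays 4/5·317 + 1/5·122 = 278. Off-path (top litigator) belief 3/5 gives 3/5·317 + 2/5·122 = 239.
Strong-case: standard lawyer gives 278 − 0 = 278; top litigator gives 239 − 74 = 165. Stays. ✓
Weak-case: standard lawyer gives 278 − 0 = 278; top litigator gives 239 − 279 = -40. Stays. ✓
Beliefs are Bayes-consistent on-path and both types best-respond.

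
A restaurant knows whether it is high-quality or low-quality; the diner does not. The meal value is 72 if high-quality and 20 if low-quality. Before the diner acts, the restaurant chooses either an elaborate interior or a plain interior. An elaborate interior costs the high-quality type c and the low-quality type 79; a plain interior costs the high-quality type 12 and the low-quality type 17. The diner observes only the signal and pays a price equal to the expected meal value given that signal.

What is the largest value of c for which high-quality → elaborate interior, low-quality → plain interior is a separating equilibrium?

Under separation: elaborate interior → high-quality (pays 72); plain interior → low-quality (pays 20).
Low-quality: 20 − 17 = 3 ≥ 72 − 79 = -7. Holds regardless of c. ✓
High-quality: 72 − c ≥ 20 − 12, so c ≤ 72 − 8 = 64.

64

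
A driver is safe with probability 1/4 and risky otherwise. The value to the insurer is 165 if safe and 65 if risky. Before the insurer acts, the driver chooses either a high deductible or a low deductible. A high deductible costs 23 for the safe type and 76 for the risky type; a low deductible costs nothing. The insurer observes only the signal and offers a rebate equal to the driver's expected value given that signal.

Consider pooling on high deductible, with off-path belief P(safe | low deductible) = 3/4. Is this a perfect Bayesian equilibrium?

At the pooled signal (high deductible) the insurer holds the prior 1/4 and pays 1/4·165 + 3/4·65 = 90. Off-path (low deductible) belief 3/4 gives 3/4·165 + 1/4·65 = 140.
Safe: high deductible gives 90 − 23 = 67; low deductible gives 140 − 0 = 140. Deviates. ✗
Risky: high deductible gives 90 − 76 = 14; low deductible gives 140 − 0 = 140. Deviates. ✗

No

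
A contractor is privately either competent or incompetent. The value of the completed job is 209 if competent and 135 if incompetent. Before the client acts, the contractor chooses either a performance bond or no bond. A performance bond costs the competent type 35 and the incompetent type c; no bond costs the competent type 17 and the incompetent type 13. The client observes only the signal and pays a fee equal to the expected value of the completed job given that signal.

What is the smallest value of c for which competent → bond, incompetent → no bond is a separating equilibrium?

87

Under separation: bond → competent (pays 209); no bond → incompetent (pays 135).
Competent: 209 − 35 = 174 ≥ 135 − 17 = 118. Holds regardless of c. ✓
Incompetent: 135 − 13 ≥ 209 − c, so c ≥ 209 − 122 = 87.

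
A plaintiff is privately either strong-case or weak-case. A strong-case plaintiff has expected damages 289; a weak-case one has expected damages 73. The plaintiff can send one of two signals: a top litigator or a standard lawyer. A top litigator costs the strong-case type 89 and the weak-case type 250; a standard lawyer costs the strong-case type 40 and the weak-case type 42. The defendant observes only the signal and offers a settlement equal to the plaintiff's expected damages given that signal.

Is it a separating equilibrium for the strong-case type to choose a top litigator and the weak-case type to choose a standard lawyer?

If types separate, top litigator earns payment 289 and standard lawyer earns 73.
Strong-case: top litigator gives 289 − 89 = 200; standard lawyer gives 73 − 40 = 33. No deviation. ✓
Weak-case: standard lawyer gives 73 − 42 = 31; top litigator gives 289 − 250 = 39. Would deviate. ✗

No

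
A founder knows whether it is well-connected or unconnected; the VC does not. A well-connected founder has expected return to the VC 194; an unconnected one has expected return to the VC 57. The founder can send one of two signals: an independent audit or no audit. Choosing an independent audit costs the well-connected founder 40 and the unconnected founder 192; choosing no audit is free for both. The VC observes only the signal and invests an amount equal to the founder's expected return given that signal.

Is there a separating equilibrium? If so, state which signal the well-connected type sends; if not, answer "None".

Try well-connected → audit, unconnected → no audit:
  Under separation the VC infers type exactly: audit → well-connected (pays 194), no audit → unconnected (pays 57).
  Well-connected: audit gives 194 − 40 = 154; no audit gives 57 − 0 = 57. No deviation. ✓
  Unconnected: no audit gives 57 − 0 = 57; audit gives 194 − 192 = 2. No deviation. ✓
Both hold — the well-connected type sends audit.

audit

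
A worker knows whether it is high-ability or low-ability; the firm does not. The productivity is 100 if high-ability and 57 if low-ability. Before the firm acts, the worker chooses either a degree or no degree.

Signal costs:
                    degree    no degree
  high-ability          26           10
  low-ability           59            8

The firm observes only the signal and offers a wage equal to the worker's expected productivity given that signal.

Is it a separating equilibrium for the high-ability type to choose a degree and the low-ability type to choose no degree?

Yes

If types separate, degree earns payment 100 and no degree earns 57.
High-ability: degree gives 100 − 26 = 74; no degree gives 57 − 10 = 47. No deviation. ✓
Low-ability: no degree gives 57 − 8 = 49; degree gives 100 − 59 = 41. No deviation. ✓
Neither type gains from mimicking the other.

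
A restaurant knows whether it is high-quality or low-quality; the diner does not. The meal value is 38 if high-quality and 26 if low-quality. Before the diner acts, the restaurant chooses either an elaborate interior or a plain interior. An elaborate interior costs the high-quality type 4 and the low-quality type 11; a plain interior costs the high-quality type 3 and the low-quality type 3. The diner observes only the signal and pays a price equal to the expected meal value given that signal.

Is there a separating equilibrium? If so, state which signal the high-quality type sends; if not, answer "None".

Try high-quality → elaborate interior, low-quality → plain interior:
  Under separation the diner infers type exactly: elaborate interior → high-quality (pays 38), plain interior → low-quality (pays 26).
  High-quality: elaborate interior gives 38 − 4 = 34; plain interior gives 26 − 3 = 23. No deviation. ✓
  Low-quality: plain interior gives 26 − 3 = 23; elaborate interior gives 38 − 11 = 27. Would deviate. ✗
Try high-quality → plain interior, low-quality → elaborate interior:
  Under separation the diner infers type exactly: plain interior → high-quality (pays 38), elaborate interior → low-quality (pays 26).
  High-quality: plain interior gives 38 − 3 = 35; elaborate interior gives 26 − 4 = 22. No deviation. ✓
  Low-quality: elaborate interior gives 26 − 11 = 15; plain interior gives 38 − 3 = 35. Would deviate. ✗
Neither assignment is incentive-compatible.

None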